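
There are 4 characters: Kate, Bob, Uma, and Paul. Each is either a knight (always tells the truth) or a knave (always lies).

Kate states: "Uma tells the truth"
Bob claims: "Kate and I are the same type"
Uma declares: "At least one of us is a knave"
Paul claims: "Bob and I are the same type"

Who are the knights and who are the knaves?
Kate is a knight.
Bob is a knight.
Uma is a knight.
Paul is a knave.

Verification:
- Kate (knight) says "Uma tells the truth" - this is TRUE because Uma is a knight.
- Bob (knight) says "Kate and I are the same type" - this is TRUE because Bob is a knight and Kate is a knight.
- Uma (knight) says "At least one of us is a knave" - this is TRUE because Paul is a knave.
- Paul (knave) says "Bob and I are the same type" - this is FALSE (a lie) because Paul is a knave and Bob is a knight.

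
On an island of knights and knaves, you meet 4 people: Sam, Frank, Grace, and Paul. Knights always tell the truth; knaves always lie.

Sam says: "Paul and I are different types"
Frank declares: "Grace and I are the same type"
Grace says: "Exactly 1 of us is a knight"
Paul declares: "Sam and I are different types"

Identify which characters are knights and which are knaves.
Sam is a knave.
Frank is a knave.
Grace is a knight.
Paul is a knave.

Verification:
- Sam (knave) says "Paul and I are different types" - this is FALSE (a lie) because Sam is a knave and Paul is a knave.
- Frank (knave) says "Grace and I are the same type" - this is FALSE (a lie) because Frank is a knave and Grace is a knight.
- Grace (knight) says "Exactly 1 of us is a knight" - this is TRUE because there are 1 knights.
- Paul (knave) says "Sam and I are different types" - this is FALSE (a lie) because Paul is a knave and Sam is a knave.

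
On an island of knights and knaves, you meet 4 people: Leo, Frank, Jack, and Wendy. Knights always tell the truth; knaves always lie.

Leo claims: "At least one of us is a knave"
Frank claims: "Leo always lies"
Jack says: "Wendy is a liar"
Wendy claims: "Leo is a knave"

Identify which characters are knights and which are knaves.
Leo is a knight.
Frank is a knave.
Jack is a knight.
Wendy is a knave.

Verification:
- Leo (knight) says "At least one of us is a knave" - this is TRUE because Frank and Wendy are knaves.
- Frank (knave) says "Leo always lies" - this is FALSE (a lie) because Leo is a knight.
- Jack (knight) says "Wendy is a liar" - this is TRUE because Wendy is a knave.
- Wendy (knave) says "Leo is a knave" - this is FALSE (a lie) because Leo is a knight.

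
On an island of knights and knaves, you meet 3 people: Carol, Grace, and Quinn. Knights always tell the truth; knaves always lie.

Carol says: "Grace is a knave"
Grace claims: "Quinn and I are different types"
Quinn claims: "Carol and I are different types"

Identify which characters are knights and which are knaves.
Carol is a knave.
Grace is a knight.
Quinn is a knave.

Verification:
- Carol (knave) says "Grace is a knave" - this is FALSE (a lie) because Grace is a knight.
- Grace (knight) says "Quinn and I are different types" - this is TRUE because Grace is a knight and Quinn is a knave.
- Quinn (knave) says "Carol and I are different types" - this is FALSE (a lie) because Quinn is a knave and Carol is a knave.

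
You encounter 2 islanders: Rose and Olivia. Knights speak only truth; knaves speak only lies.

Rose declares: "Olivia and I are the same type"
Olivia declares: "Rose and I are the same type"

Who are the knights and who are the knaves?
Rose is a knight.
Olivia is a knight.

Verification:
- Rose (knight) says "Olivia and I are the same type" - this is TRUE because Rose is a knight and Olivia is a knight.
- Olivia (knight) says "Rose and I are the same type" - this is TRUE because Olivia is a knight and Rose is a knight.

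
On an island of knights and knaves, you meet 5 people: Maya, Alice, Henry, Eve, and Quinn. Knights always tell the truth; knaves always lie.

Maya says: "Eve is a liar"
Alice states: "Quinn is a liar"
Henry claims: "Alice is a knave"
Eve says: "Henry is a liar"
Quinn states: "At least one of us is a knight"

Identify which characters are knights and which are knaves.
Maya is a knight.
Alice is a knave.
Henry is a knight.
Eve is a knave.
Quinn is a knight.

Verification:
- Maya (knight) says "Eve is a liar" - this is TRUE because Eve is a knave.
- Alice (knave) says "Quinn is a liar" - this is FALSE (a lie) because Quinn is a knight.
- Henry (knight) says "Alice is a knave" - this is TRUE because Alice is a knave.
- Eve (knave) says "Henry is a liar" - this is FALSE (a lie) because Henry is a knight.
- Quinn (knight) says "At least one of us is a knight" - this is TRUE because Maya, Henry, and Quinn are knights.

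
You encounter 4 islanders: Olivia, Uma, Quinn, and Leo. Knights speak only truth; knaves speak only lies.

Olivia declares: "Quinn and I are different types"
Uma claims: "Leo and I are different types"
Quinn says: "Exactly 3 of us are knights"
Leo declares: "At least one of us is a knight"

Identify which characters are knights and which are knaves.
Olivia is a knave.
Uma is a knave.
Quinn is a knave.
Leo is a knave.

Verification:
- Olivia (knave) says "Quinn and I are different types" - this is FALSE (a lie) because Olivia is a knave and Quinn is a knave.
- Uma (knave) says "Leo and I are different types" - this is FALSE (a lie) because Uma is a knave and Leo is a knave.
- Quinn (knave) says "Exactly 3 of us are knights" - this is FALSE (a lie) because there are 0 knights.
- Leo (knave) says "At least one of us is a knight" - this is FALSE (a lie) because no one is a knight.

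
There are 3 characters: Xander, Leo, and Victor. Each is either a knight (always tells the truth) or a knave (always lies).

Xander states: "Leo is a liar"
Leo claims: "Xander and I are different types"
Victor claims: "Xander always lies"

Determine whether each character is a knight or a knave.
Xander is a knave.
Leo is a knight.
Victor is a knight.

Verification:
- Xander (knave) says "Leo is a liar" - this is FALSE (a lie) because Leo is a knight.
- Leo (knight) says "Xander and I are different types" - this is TRUE because Leo is a knight and Xander is a knave.
- Victor (knight) says "Xander always lies" - this is TRUE because Xander is a knave.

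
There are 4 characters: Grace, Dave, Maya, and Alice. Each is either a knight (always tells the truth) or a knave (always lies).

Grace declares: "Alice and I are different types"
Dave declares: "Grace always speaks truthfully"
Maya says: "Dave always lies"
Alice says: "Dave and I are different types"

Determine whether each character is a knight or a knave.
Grace is a knave.
Dave is a knave.
Maya is a knight.
Alice is a knave.

Verification:
- Grace (knave) says "Alice and I are different types" - this is FALSE (a lie) because Grace is a knave and Alice is a knave.
- Dave (knave) says "Grace always speaks truthfully" - this is FALSE (a lie) because Grace is a knave.
- Maya (knight) says "Dave always lies" - this is TRUE because Dave is a knave.
- Alice (knave) says "Dave and I are different types" - this is FALSE (a lie) because Alice is a knave and Dave is a knave.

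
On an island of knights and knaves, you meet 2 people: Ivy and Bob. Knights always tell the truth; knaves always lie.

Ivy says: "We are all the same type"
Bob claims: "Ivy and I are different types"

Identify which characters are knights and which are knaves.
Ivy is a knave.
Bob is a knight.

Verification:
- Ivy (knave) says "We are all the same type" - this is FALSE (a lie) because Bob is a knight and Ivy is a knave.
- Bob (knight) says "Ivy and I are different types" - this is TRUE because Bob is a knight and Ivy is a knave.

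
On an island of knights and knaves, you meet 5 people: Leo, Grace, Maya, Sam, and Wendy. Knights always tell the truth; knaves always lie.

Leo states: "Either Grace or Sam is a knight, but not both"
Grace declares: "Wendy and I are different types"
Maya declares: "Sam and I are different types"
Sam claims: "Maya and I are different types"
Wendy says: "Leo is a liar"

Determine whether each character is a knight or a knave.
Leo is a knight.
Grace is a knight.
Maya is a knave.
Sam is a knave.
Wendy is a knave.

Verification:
- Leo (knight) says "Either Grace or Sam is a knight, but not both" - this is TRUE because Grace is a knight and Sam is a knave.
- Grace (knight) says "Wendy and I are different types" - this is TRUE because Grace is a knight and Wendy is a knave.
- Maya (knave) says "Sam and I are different types" - this is FALSE (a lie) because Maya is a knave and Sam is a knave.
- Sam (knave) says "Maya and I are different types" - this is FALSE (a lie) because Sam is a knave and Maya is a knave.
- Wendy (knave) says "Leo is a liar" - this is FALSE (a lie) because Leo is a knight.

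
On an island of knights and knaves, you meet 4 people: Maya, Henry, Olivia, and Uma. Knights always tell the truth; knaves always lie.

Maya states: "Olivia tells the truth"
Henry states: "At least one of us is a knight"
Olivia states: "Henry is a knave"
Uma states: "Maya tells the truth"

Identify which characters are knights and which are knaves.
Maya is a knave.
Henry is a knight.
Olivia is a knave.
Uma is a knave.

Verification:
- Maya (knave) says "Olivia tells the truth" - this is FALSE (a lie) because Olivia is a knave.
- Henry (knight) says "At least one of us is a knight" - this is TRUE because Henry is a knight.
- Olivia (knave) says "Henry is a knave" - this is FALSE (a lie) because Henry is a knight.
- Uma (knave) says "Maya tells the truth" - this is FALSE (a lie) because Maya is a knave.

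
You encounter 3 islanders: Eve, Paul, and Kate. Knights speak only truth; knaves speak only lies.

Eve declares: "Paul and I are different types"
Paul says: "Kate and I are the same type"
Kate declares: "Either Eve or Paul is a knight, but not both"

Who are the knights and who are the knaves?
Eve is a knight.
Paul is a knave.
Kate is a knight.

Verification:
- Eve (knight) says "Paul and I are different types" - this is TRUE because Eve is a knight and Paul is a knave.
- Paul (knave) says "Kate and I are the same type" - this is FALSE (a lie) because Paul is a knave and Kate is a knight.
- Kate (knight) says "Either Eve or Paul is a knight, but not both" - this is TRUE because Eve is a knight and Paul is a knave.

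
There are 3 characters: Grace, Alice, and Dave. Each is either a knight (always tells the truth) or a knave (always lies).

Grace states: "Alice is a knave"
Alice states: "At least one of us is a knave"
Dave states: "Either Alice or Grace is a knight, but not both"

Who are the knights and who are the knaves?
Grace is a knave.
Alice is a knight.
Dave is a knight.

Verification:
- Grace (knave) says "Alice is a knave" - this is FALSE (a lie) because Alice is a knight.
- Alice (knight) says "At least one of us is a knave" - this is TRUE because Grace is a knave.
- Dave (knight) says "Either Alice or Grace is a knight, but not both" - this is TRUE because Alice is a knight and Grace is a knave.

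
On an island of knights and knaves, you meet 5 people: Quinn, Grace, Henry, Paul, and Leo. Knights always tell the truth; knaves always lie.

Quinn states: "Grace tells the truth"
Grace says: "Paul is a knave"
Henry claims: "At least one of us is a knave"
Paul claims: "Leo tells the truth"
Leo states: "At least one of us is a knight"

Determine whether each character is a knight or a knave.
Quinn is a knave.
Grace is a knave.
Henry is a knight.
Paul is a knight.
Leo is a knight.

Verification:
- Quinn (knave) says "Grace tells the truth" - this is FALSE (a lie) because Grace is a knave.
- Grace (knave) says "Paul is a knave" - this is FALSE (a lie) because Paul is a knight.
- Henry (knight) says "At least one of us is a knave" - this is TRUE because Quinn and Grace are knaves.
- Paul (knight) says "Leo tells the truth" - this is TRUE because Leo is a knight.
- Leo (knight) says "At least one of us is a knight" - this is TRUE because Henry, Paul, and Leo are knights.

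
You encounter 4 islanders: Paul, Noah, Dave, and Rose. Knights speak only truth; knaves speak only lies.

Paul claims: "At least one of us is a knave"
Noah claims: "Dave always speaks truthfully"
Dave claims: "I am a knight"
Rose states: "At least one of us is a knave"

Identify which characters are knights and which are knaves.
Paul is a knight.
Noah is a knave.
Dave is a knave.
Rose is a knight.

Verification:
- Paul (knight) says "At least one of us is a knave" - this is TRUE because Noah and Dave are knaves.
- Noah (knave) says "Dave always speaks truthfully" - this is FALSE (a lie) because Dave is a knave.
- Dave (knave) says "I am a knight" - this is FALSE (a lie) because Dave is a knave.
- Rose (knight) says "At least one of us is a knave" - this is TRUE because Noah and Dave are knaves.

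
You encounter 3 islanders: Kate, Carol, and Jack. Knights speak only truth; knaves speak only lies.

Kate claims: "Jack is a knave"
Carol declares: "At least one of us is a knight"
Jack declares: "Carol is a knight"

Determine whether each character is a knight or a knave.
Kate is a knave.
Carol is a knight.
Jack is a knight.

Verification:
- Kate (knave) says "Jack is a knave" - this is FALSE (a lie) because Jack is a knight.
- Carol (knight) says "At least one of us is a knight" - this is TRUE because Carol and Jack are knights.
- Jack (knight) says "Carol is a knight" - this is TRUE because Carol is a knight.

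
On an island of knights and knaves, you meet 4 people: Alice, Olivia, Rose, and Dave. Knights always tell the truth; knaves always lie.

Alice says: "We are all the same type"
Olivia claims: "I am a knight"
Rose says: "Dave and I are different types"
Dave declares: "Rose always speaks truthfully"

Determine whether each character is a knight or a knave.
Alice is a knave.
Olivia is a knight.
Rose is a knave.
Dave is a knave.

Verification:
- Alice (knave) says "We are all the same type" - this is FALSE (a lie) because Olivia is a knight and Alice, Rose, and Dave are knaves.
- Olivia (knight) says "I am a knight" - this is TRUE because Olivia is a knight.
- Rose (knave) says "Dave and I are different types" - this is FALSE (a lie) because Rose is a knave and Dave is a knave.
- Dave (knave) says "Rose always speaks truthfully" - this is FALSE (a lie) because Rose is a knave.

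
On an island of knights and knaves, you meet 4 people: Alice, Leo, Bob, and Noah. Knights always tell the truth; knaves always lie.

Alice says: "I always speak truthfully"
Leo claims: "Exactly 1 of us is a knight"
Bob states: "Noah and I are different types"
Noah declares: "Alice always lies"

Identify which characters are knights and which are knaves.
Alice is a knight.
Leo is a knave.
Bob is a knight.
Noah is a knave.

Verification:
- Alice (knight) says "I always speak truthfully" - this is TRUE because Alice is a knight.
- Leo (knave) says "Exactly 1 of us is a knight" - this is FALSE (a lie) because there are 2 knights.
- Bob (knight) says "Noah and I are different types" - this is TRUE because Bob is a knight and Noah is a knave.
- Noah (knave) says "Alice always lies" - this is FALSE (a lie) because Alice is a knight.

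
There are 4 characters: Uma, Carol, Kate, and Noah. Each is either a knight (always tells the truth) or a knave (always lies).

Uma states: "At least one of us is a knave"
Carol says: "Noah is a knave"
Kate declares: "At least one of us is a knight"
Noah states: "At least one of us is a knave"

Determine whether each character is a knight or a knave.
Uma is a knight.
Carol is a knave.
Kate is a knight.
Noah is a knight.

Verification:
- Uma (knight) says "At least one of us is a knave" - this is TRUE because Carol is a knave.
- Carol (knave) says "Noah is a knave" - this is FALSE (a lie) because Noah is a knight.
- Kate (knight) says "At least one of us is a knight" - this is TRUE because Uma, Kate, and Noah are knights.
- Noah (knight) says "At least one of us is a knave" - this is TRUE because Carol is a knave.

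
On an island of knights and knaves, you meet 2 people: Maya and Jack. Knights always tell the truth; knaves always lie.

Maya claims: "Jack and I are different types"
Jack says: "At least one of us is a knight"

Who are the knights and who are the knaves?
Maya is a knave.
Jack is a knave.

Verification:
- Maya (knave) says "Jack and I are different types" - this is FALSE (a lie) because Maya is a knave and Jack is a knave.
- Jack (knave) says "At least one of us is a knight" - this is FALSE (a lie) because no one is a knight.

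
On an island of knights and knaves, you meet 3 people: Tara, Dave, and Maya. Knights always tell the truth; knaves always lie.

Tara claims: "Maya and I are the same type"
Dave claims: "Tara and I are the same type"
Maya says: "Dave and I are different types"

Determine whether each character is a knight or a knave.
Tara is a knight.
Dave is a knave.
Maya is a knight.

Verification:
- Tara (knight) says "Maya and I are the same type" - this is TRUE because Tara is a knight and Maya is a knight.
- Dave (knave) says "Tara and I are the same type" - this is FALSE (a lie) because Dave is a knave and Tara is a knight.
- Maya (knight) says "Dave and I are different types" - this is TRUE because Maya is a knight and Dave is a knave.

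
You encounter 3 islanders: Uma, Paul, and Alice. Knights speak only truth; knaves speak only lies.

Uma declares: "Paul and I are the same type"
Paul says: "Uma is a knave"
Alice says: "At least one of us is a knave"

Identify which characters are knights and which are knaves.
Uma is a knave.
Paul is a knight.
Alice is a knight.

Verification:
- Uma (knave) says "Paul and I are the same type" - this is FALSE (a lie) because Uma is a knave and Paul is a knight.
- Paul (knight) says "Uma is a knave" - this is TRUE because Uma is a knave.
- Alice (knight) says "At least one of us is a knave" - this is TRUE because Uma is a knave.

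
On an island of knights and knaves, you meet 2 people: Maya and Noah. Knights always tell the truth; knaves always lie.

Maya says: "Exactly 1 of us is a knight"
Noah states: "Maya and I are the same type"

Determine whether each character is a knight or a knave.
Maya is a knight.
Noah is a knave.

Verification:
- Maya (knight) says "Exactly 1 of us is a knight" - this is TRUE because there are 1 knights.
- Noah (knave) says "Maya and I are the same type" - this is FALSE (a lie) because Noah is a knave and Maya is a knight.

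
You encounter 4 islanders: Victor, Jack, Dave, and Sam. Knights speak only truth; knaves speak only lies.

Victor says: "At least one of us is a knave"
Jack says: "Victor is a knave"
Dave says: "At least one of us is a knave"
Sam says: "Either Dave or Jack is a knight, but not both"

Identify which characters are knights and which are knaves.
Victor is a knight.
Jack is a knave.
Dave is a knight.
Sam is a knight.

Verification:
- Victor (knight) says "At least one of us is a knave" - this is TRUE because Jack is a knave.
- Jack (knave) says "Victor is a knave" - this is FALSE (a lie) because Victor is a knight.
- Dave (knight) says "At least one of us is a knave" - this is TRUE because Jack is a knave.
- Sam (knight) says "Either Dave or Jack is a knight, but not both" - this is TRUE because Dave is a knight and Jack is a knave.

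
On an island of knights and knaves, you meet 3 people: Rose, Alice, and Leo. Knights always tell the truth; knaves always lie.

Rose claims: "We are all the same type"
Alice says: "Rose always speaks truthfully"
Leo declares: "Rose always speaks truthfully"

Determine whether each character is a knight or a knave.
Rose is a knight.
Alice is a knight.
Leo is a knight.

Verification:
- Rose (knight) says "We are all the same type" - this is TRUE because Rose, Alice, and Leo are knights.
- Alice (knight) says "Rose always speaks truthfully" - this is TRUE because Rose is a knight.
- Leo (knight) says "Rose always speaks truthfully" - this is TRUE because Rose is a knight.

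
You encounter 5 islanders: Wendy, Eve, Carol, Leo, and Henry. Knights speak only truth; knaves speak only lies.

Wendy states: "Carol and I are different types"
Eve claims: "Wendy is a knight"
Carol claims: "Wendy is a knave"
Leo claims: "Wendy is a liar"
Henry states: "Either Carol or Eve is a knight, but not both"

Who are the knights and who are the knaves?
Wendy is a knight.
Eve is a knight.
Carol is a knave.
Leo is a knave.
Henry is a knight.

Verification:
- Wendy (knight) says "Carol and I are different types" - this is TRUE because Wendy is a knight and Carol is a knave.
- Eve (knight) says "Wendy is a knight" - this is TRUE because Wendy is a knight.
- Carol (knave) says "Wendy is a knave" - this is FALSE (a lie) because Wendy is a knight.
- Leo (knave) says "Wendy is a liar" - this is FALSE (a lie) because Wendy is a knight.
- Henry (knight) says "Either Carol or Eve is a knight, but not both" - this is TRUE because Carol is a knave and Eve is a knight.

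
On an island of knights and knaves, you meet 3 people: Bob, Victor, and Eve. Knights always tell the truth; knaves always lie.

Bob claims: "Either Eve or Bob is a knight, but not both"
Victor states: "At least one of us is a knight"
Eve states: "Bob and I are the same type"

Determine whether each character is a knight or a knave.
Bob is a knight.
Victor is a knight.
Eve is a knave.

Verification:
- Bob (knight) says "Either Eve or Bob is a knight, but not both" - this is TRUE because Eve is a knave and Bob is a knight.
- Victor (knight) says "At least one of us is a knight" - this is TRUE because Bob and Victor are knights.
- Eve (knave) says "Bob and I are the same type" - this is FALSE (a lie) because Eve is a knave and Bob is a knight.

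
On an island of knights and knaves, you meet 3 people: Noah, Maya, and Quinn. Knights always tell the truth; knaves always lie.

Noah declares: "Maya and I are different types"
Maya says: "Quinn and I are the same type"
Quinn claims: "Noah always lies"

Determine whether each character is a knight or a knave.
Noah is a knave.
Maya is a knave.
Quinn is a knight.

Verification:
- Noah (knave) says "Maya and I are different types" - this is FALSE (a lie) because Noah is a knave and Maya is a knave.
- Maya (knave) says "Quinn and I are the same type" - this is FALSE (a lie) because Maya is a knave and Quinn is a knight.
- Quinn (knight) says "Noah always lies" - this is TRUE because Noah is a knave.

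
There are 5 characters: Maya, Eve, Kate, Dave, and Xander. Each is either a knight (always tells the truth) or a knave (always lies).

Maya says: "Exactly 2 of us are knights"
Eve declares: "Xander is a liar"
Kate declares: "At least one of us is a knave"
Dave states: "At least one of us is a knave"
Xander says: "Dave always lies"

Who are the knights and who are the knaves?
Maya is a knave.
Eve is a knight.
Kate is a knight.
Dave is a knight.
Xander is a knave.

Verification:
- Maya (knave) says "Exactly 2 of us are knights" - this is FALSE (a lie) because there are 3 knights.
- Eve (knight) says "Xander is a liar" - this is TRUE because Xander is a knave.
- Kate (knight) says "At least one of us is a knave" - this is TRUE because Maya and Xander are knaves.
- Dave (knight) says "At least one of us is a knave" - this is TRUE because Maya and Xander are knaves.
- Xander (knave) says "Dave always lies" - this is FALSE (a lie) because Dave is a knight.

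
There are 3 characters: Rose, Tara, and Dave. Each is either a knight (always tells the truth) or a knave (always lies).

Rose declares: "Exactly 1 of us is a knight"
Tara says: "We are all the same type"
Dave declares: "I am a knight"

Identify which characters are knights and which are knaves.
Rose is a knight.
Tara is a knave.
Dave is a knave.

Verification:
- Rose (knight) says "Exactly 1 of us is a knight" - this is TRUE because there are 1 knights.
- Tara (knave) says "We are all the same type" - this is FALSE (a lie) because Rose is a knight and Tara and Dave are knaves.
- Dave (knave) says "I am a knight" - this is FALSE (a lie) because Dave is a knave.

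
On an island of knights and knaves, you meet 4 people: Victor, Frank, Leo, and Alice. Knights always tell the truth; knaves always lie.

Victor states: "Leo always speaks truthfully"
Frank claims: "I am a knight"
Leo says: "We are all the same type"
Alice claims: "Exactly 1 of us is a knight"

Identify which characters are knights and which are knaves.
Victor is a knave.
Frank is a knave.
Leo is a knave.
Alice is a knight.

Verification:
- Victor (knave) says "Leo always speaks truthfully" - this is FALSE (a lie) because Leo is a knave.
- Frank (knave) says "I am a knight" - this is FALSE (a lie) because Frank is a knave.
- Leo (knave) says "We are all the same type" - this is FALSE (a lie) because Alice is a knight and Victor, Frank, and Leo are knaves.
- Alice (knight) says "Exactly 1 of us is a knight" - this is TRUE because there are 1 knights.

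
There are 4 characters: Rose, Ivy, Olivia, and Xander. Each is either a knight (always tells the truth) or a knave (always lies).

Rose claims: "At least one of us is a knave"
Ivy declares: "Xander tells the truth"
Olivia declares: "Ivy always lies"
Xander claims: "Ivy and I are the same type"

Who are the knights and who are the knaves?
Rose is a knight.
Ivy is a knight.
Olivia is a knave.
Xander is a knight.

Verification:
- Rose (knight) says "At least one of us is a knave" - this is TRUE because Olivia is a knave.
- Ivy (knight) says "Xander tells the truth" - this is TRUE because Xander is a knight.
- Olivia (knave) says "Ivy always lies" - this is FALSE (a lie) because Ivy is a knight.
- Xander (knight) says "Ivy and I are the same type" - this is TRUE because Xander is a knight and Ivy is a knight.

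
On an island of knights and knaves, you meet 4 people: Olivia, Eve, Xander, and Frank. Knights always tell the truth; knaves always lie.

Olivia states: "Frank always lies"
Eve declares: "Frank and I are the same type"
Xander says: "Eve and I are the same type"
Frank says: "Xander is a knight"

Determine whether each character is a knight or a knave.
Olivia is a knave.
Eve is a knight.
Xander is a knight.
Frank is a knight.

Verification:
- Olivia (knave) says "Frank always lies" - this is FALSE (a lie) because Frank is a knight.
- Eve (knight) says "Frank and I are the same type" - this is TRUE because Eve is a knight and Frank is a knight.
- Xander (knight) says "Eve and I are the same type" - this is TRUE because Xander is a knight and Eve is a knight.
- Frank (knight) says "Xander is a knight" - this is TRUE because Xander is a knight.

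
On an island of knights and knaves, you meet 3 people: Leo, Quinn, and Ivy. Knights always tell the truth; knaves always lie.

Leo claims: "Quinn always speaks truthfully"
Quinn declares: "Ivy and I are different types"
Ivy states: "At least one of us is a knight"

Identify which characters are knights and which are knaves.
Leo is a knave.
Quinn is a knave.
Ivy is a knave.

Verification:
- Leo (knave) says "Quinn always speaks truthfully" - this is FALSE (a lie) because Quinn is a knave.
- Quinn (knave) says "Ivy and I are different types" - this is FALSE (a lie) because Quinn is a knave and Ivy is a knave.
- Ivy (knave) says "At least one of us is a knight" - this is FALSE (a lie) because no one is a knight.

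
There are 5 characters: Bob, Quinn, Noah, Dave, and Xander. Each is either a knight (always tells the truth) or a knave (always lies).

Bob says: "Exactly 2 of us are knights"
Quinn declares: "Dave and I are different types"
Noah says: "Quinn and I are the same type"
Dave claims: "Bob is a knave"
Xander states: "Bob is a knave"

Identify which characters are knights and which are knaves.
Bob is a knight.
Quinn is a knight.
Noah is a knave.
Dave is a knave.
Xander is a knave.

Verification:
- Bob (knight) says "Exactly 2 of us are knights" - this is TRUE because there are 2 knights.
- Quinn (knight) says "Dave and I are different types" - this is TRUE because Quinn is a knight and Dave is a knave.
- Noah (knave) says "Quinn and I are the same type" - this is FALSE (a lie) because Noah is a knave and Quinn is a knight.
- Dave (knave) says "Bob is a knave" - this is FALSE (a lie) because Bob is a knight.
- Xander (knave) says "Bob is a knave" - this is FALSE (a lie) because Bob is a knight.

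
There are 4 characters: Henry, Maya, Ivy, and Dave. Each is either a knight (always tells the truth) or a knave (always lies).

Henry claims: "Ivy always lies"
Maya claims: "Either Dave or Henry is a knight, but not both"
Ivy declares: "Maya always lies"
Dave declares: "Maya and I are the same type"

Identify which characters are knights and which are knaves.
Henry is a knight.
Maya is a knight.
Ivy is a knave.
Dave is a knave.

Verification:
- Henry (knight) says "Ivy always lies" - this is TRUE because Ivy is a knave.
- Maya (knight) says "Either Dave or Henry is a knight, but not both" - this is TRUE because Dave is a knave and Henry is a knight.
- Ivy (knave) says "Maya always lies" - this is FALSE (a lie) because Maya is a knight.
- Dave (knave) says "Maya and I are the same type" - this is FALSE (a lie) because Dave is a knave and Maya is a knight.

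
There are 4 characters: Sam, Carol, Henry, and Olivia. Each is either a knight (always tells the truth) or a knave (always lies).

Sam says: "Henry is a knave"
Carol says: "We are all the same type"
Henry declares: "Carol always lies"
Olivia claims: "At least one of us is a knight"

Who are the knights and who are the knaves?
Sam is a knave.
Carol is a knave.
Henry is a knight.
Olivia is a knight.

Verification:
- Sam (knave) says "Henry is a knave" - this is FALSE (a lie) because Henry is a knight.
- Carol (knave) says "We are all the same type" - this is FALSE (a lie) because Henry and Olivia are knights and Sam and Carol are knaves.
- Henry (knight) says "Carol always lies" - this is TRUE because Carol is a knave.
- Olivia (knight) says "At least one of us is a knight" - this is TRUE because Henry and Olivia are knights.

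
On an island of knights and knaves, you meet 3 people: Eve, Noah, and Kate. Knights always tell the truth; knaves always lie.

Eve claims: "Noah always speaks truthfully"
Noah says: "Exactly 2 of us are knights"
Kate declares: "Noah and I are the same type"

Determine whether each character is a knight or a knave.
Eve is a knight.
Noah is a knight.
Kate is a knave.

Verification:
- Eve (knight) says "Noah always speaks truthfully" - this is TRUE because Noah is a knight.
- Noah (knight) says "Exactly 2 of us are knights" - this is TRUE because there are 2 knights.
- Kate (knave) says "Noah and I are the same type" - this is FALSE (a lie) because Kate is a knave and Noah is a knight.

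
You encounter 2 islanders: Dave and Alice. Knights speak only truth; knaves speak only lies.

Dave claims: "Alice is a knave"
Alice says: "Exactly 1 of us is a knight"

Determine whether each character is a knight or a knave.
Dave is a knave.
Alice is a knight.

Verification:
- Dave (knave) says "Alice is a knave" - this is FALSE (a lie) because Alice is a knight.
- Alice (knight) says "Exactly 1 of us is a knight" - this is TRUE because there are 1 knights.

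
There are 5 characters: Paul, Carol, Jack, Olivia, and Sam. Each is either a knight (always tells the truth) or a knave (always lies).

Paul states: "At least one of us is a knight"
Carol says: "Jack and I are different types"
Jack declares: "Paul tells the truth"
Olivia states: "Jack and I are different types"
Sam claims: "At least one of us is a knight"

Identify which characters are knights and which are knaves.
Paul is a knave.
Carol is a knave.
Jack is a knave.
Olivia is a knave.
Sam is a knave.

Verification:
- Paul (knave) says "At least one of us is a knight" - this is FALSE (a lie) because no one is a knight.
- Carol (knave) says "Jack and I are different types" - this is FALSE (a lie) because Carol is a knave and Jack is a knave.
- Jack (knave) says "Paul tells the truth" - this is FALSE (a lie) because Paul is a knave.
- Olivia (knave) says "Jack and I are different types" - this is FALSE (a lie) because Olivia is a knave and Jack is a knave.
- Sam (knave) says "At least one of us is a knight" - this is FALSE (a lie) because no one is a knight.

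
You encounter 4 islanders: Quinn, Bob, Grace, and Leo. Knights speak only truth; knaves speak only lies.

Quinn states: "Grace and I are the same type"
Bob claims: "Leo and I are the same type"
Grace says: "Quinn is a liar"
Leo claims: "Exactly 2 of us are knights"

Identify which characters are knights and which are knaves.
Quinn is a knave.
Bob is a knave.
Grace is a knight.
Leo is a knight.

Verification:
- Quinn (knave) says "Grace and I are the same type" - this is FALSE (a lie) because Quinn is a knave and Grace is a knight.
- Bob (knave) says "Leo and I are the same type" - this is FALSE (a lie) because Bob is a knave and Leo is a knight.
- Grace (knight) says "Quinn is a liar" - this is TRUE because Quinn is a knave.
- Leo (knight) says "Exactly 2 of us are knights" - this is TRUE because there are 2 knights.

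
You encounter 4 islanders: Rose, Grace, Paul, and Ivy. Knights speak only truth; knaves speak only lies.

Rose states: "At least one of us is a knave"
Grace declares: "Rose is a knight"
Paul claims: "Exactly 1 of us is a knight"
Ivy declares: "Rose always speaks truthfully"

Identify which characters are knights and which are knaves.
Rose is a knight.
Grace is a knight.
Paul is a knave.
Ivy is a knight.

Verification:
- Rose (knight) says "At least one of us is a knave" - this is TRUE because Paul is a knave.
- Grace (knight) says "Rose is a knight" - this is TRUE because Rose is a knight.
- Paul (knave) says "Exactly 1 of us is a knight" - this is FALSE (a lie) because there are 3 knights.
- Ivy (knight) says "Rose always speaks truthfully" - this is TRUE because Rose is a knight.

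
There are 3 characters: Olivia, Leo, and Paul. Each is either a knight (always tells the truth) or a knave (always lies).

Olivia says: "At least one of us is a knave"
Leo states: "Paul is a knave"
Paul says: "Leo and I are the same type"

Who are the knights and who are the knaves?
Olivia is a knight.
Leo is a knight.
Paul is a knave.

Verification:
- Olivia (knight) says "At least one of us is a knave" - this is TRUE because Paul is a knave.
- Leo (knight) says "Paul is a knave" - this is TRUE because Paul is a knave.
- Paul (knave) says "Leo and I are the same type" - this is FALSE (a lie) because Paul is a knave and Leo is a knight.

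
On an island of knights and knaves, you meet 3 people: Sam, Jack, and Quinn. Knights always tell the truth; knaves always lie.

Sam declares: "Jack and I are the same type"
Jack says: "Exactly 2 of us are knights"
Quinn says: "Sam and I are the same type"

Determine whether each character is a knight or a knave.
Sam is a knight.
Jack is a knight.
Quinn is a knave.

Verification:
- Sam (knight) says "Jack and I are the same type" - this is TRUE because Sam is a knight and Jack is a knight.
- Jack (knight) says "Exactly 2 of us are knights" - this is TRUE because there are 2 knights.
- Quinn (knave) says "Sam and I are the same type" - this is FALSE (a lie) because Quinn is a knave and Sam is a knight.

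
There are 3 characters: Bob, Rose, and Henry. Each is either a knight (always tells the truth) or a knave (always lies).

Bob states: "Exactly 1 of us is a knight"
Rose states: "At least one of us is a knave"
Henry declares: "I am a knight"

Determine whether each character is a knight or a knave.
Bob is a knave.
Rose is a knight.
Henry is a knight.

Verification:
- Bob (knave) says "Exactly 1 of us is a knight" - this is FALSE (a lie) because there are 2 knights.
- Rose (knight) says "At least one of us is a knave" - this is TRUE because Bob is a knave.
- Henry (knight) says "I am a knight" - this is TRUE because Henry is a knight.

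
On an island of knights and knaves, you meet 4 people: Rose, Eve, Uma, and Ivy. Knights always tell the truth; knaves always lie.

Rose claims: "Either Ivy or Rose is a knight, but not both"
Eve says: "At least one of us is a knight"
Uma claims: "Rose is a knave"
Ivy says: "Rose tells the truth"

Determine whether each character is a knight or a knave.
Rose is a knave.
Eve is a knight.
Uma is a knight.
Ivy is a knave.

Verification:
- Rose (knave) says "Either Ivy or Rose is a knight, but not both" - this is FALSE (a lie) because Ivy is a knave and Rose is a knave.
- Eve (knight) says "At least one of us is a knight" - this is TRUE because Eve and Uma are knights.
- Uma (knight) says "Rose is a knave" - this is TRUE because Rose is a knave.
- Ivy (knave) says "Rose tells the truth" - this is FALSE (a lie) because Rose is a knave.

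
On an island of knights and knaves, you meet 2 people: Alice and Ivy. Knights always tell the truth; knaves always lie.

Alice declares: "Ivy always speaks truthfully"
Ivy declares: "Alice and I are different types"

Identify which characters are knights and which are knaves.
Alice is a knave.
Ivy is a knave.

Verification:
- Alice (knave) says "Ivy always speaks truthfully" - this is FALSE (a lie) because Ivy is a knave.
- Ivy (knave) says "Alice and I are different types" - this is FALSE (a lie) because Ivy is a knave and Alice is a knave.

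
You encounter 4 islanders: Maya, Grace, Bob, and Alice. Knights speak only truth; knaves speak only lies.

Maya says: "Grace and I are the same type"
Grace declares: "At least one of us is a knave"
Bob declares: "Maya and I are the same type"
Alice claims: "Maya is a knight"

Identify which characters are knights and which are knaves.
Maya is a knight.
Grace is a knight.
Bob is a knave.
Alice is a knight.

Verification:
- Maya (knight) says "Grace and I are the same type" - this is TRUE because Maya is a knight and Grace is a knight.
- Grace (knight) says "At least one of us is a knave" - this is TRUE because Bob is a knave.
- Bob (knave) says "Maya and I are the same type" - this is FALSE (a lie) because Bob is a knave and Maya is a knight.
- Alice (knight) says "Maya is a knight" - this is TRUE because Maya is a knight.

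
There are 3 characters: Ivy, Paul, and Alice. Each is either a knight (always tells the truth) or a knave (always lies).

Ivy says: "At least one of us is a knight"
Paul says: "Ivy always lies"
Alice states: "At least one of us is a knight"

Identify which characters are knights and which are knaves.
Ivy is a knight.
Paul is a knave.
Alice is a knight.

Verification:
- Ivy (knight) says "At least one of us is a knight" - this is TRUE because Ivy and Alice are knights.
- Paul (knave) says "Ivy always lies" - this is FALSE (a lie) because Ivy is a knight.
- Alice (knight) says "At least one of us is a knight" - this is TRUE because Ivy and Alice are knights.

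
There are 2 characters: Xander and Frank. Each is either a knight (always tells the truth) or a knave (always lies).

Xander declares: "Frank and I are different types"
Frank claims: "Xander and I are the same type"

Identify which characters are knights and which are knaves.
Xander is a knight.
Frank is a knave.

Verification:
- Xander (knight) says "Frank and I are different types" - this is TRUE because Xander is a knight and Frank is a knave.
- Frank (knave) says "Xander and I are the same type" - this is FALSE (a lie) because Frank is a knave and Xander is a knight.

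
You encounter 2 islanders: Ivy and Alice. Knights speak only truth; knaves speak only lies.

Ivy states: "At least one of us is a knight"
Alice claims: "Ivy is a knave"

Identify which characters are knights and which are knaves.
Ivy is a knight.
Alice is a knave.

Verification:
- Ivy (knight) says "At least one of us is a knight" - this is TRUE because Ivy is a knight.
- Alice (knave) says "Ivy is a knave" - this is FALSE (a lie) because Ivy is a knight.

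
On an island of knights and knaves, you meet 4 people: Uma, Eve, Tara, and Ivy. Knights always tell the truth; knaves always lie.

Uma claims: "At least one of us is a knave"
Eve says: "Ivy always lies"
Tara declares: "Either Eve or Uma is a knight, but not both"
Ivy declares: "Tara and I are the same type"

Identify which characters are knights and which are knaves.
Uma is a knight.
Eve is a knave.
Tara is a knight.
Ivy is a knight.

Verification:
- Uma (knight) says "At least one of us is a knave" - this is TRUE because Eve is a knave.
- Eve (knave) says "Ivy always lies" - this is FALSE (a lie) because Ivy is a knight.
- Tara (knight) says "Either Eve or Uma is a knight, but not both" - this is TRUE because Eve is a knave and Uma is a knight.
- Ivy (knight) says "Tara and I are the same type" - this is TRUE because Ivy is a knight and Tara is a knight.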